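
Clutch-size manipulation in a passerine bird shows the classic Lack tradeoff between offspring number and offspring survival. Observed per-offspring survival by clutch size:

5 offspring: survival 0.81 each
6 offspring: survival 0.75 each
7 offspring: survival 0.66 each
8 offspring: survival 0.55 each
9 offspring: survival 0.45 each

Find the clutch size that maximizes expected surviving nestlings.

7

Expected surviving nestlings = c × s(c):
  c=5: 5 × 0.81 = 4.050
  c=6: 6 × 0.75 = 4.500
  c=7: 7 × 0.66 = 4.620
  c=8: 8 × 0.55 = 4.400
  c=9: 9 × 0.45 = 4.050
Maximum at c = 7 (4.620 surviving nestlings).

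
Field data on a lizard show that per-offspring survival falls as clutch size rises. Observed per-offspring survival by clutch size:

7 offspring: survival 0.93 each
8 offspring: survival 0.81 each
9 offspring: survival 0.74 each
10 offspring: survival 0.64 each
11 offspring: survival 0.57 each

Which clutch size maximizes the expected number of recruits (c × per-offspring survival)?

9

Expected recruits = c × s(c):
  c=7: 7 × 0.93 = 6.510
  c=8: 8 × 0.81 = 6.480
  c=9: 9 × 0.74 = 6.660
  c=10: 10 × 0.64 = 6.400
  c=11: 11 × 0.57 = 6.270
Maximum at c = 9 (6.660 recruits).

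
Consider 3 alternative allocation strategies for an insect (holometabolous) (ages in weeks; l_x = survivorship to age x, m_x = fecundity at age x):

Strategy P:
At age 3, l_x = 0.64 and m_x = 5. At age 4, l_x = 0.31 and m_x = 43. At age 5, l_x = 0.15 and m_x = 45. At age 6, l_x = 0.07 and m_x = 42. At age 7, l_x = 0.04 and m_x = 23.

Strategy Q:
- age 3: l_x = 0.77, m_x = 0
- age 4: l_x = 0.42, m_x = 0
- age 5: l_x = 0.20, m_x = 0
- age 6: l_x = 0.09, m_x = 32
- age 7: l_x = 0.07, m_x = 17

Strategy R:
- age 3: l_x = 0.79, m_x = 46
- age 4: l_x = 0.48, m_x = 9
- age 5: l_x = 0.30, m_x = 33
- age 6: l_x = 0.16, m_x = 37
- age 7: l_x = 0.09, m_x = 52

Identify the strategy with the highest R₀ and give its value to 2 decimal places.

61.16

Strategy P: R₀ = 0.64×5 + 0.31×43 + 0.15×45 + 0.07×42 + 0.04×23 = 27.1400
Strategy Q: R₀ = 0.77×0 + 0.42×0 + 0.20×0 + 0.09×32 + 0.07×17 = 4.0700
Strategy R: R₀ = 0.79×46 + 0.48×9 + 0.30×33 + 0.16×37 + 0.09×52 = 61.1600
Highest R₀: strategy R with 61.1600.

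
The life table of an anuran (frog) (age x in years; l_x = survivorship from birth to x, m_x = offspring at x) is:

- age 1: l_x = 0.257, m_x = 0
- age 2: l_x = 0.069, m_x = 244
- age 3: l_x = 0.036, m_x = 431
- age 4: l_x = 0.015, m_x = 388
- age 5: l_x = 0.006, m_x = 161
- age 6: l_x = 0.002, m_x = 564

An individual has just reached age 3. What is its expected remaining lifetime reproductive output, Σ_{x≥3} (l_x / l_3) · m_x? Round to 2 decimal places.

l_3 = 0.036. Conditional survival from age 3 to x is l_x / l_3.
  x=3: (0.036/0.036) × 431 = 431.0000
  x=4: (0.015/0.036) × 388 = 161.6667
  x=5: (0.006/0.036) × 161 = 26.8333
  x=6: (0.002/0.036) × 564 = 31.3333
Sum = 431.0000 + 161.6667 + 26.8333 + 31.3333 = 650.8333

650.83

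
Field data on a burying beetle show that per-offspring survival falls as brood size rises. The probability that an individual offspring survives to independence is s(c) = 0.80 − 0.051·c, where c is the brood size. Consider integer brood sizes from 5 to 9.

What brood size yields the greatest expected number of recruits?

8

Expected recruits = c × s(c):
  c=5: 5 × 0.545 = 2.725
  c=6: 6 × 0.494 = 2.964
  c=7: 7 × 0.443 = 3.101
  c=8: 8 × 0.392 = 3.136
  c=9: 9 × 0.341 = 3.069
Maximum at c = 8 (3.136 recruits).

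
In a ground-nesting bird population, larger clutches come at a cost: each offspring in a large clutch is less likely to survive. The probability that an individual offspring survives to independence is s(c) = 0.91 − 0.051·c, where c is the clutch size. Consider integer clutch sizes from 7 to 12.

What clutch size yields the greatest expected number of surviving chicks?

9

Expected surviving chicks = c × s(c):
  c=7: 7 × 0.553 = 3.871
  c=8: 8 × 0.502 = 4.016
  c=9: 9 × 0.451 = 4.059
  c=10: 10 × 0.400 = 4.000
  c=11: 11 × 0.349 = 3.839
  c=12: 12 × 0.298 = 3.576
Maximum at c = 9 (4.059 surviving chicks).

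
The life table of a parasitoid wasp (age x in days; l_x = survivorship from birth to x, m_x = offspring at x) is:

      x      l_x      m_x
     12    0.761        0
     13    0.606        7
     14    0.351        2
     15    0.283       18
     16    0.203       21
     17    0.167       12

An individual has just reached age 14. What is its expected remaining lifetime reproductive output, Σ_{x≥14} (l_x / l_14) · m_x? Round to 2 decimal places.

34.37

l_14 = 0.351. Conditional survival from age 14 to x is l_x / l_14.
  x=14: (0.351/0.351) × 2 = 2.0000
  x=15: (0.283/0.351) × 18 = 14.5128
  x=16: (0.203/0.351) × 21 = 12.1453
  x=17: (0.167/0.351) × 12 = 5.7094
Sum = 2.0000 + 14.5128 + 12.1453 + 5.7094 = 34.3675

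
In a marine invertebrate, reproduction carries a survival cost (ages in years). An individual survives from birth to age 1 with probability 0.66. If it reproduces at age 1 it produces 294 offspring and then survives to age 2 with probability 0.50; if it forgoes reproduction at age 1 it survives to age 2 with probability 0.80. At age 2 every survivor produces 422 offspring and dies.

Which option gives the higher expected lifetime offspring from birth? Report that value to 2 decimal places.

breed at age 1: R₀ = 0.66 × (294 + 0.50 × 422) = 0.66 × 505.0000 = 333.3000
delay to age 2: R₀ = 0.66 × (0.80 × 422) = 0.66 × 337.6000 = 222.8160
Higher: breed at age 1 (333.3000).

333.30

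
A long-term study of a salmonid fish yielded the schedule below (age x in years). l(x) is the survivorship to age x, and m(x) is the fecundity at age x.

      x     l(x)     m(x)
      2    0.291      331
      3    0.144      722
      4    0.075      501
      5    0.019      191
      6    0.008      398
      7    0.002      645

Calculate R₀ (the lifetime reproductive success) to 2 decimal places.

245.97

R₀ = Σ l(x) m(x):
  age 2: 0.291 × 331 = 96.3210
  age 3: 0.144 × 722 = 103.9680
  age 4: 0.075 × 501 = 37.5750
  age 5: 0.019 × 191 = 3.6290
  age 6: 0.008 × 398 = 3.1840
  age 7: 0.002 × 645 = 1.2900
R₀ = 96.3210 + 103.9680 + 37.5750 + 3.6290 + 3.1840 + 1.2900 = 245.9670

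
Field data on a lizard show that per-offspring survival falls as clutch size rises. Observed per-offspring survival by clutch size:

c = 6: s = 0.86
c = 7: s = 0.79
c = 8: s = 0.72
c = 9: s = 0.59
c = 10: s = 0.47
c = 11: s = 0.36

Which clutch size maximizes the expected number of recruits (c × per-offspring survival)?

Expected recruits = c × s(c):
  c=6: 6 × 0.86 = 5.160
  c=7: 7 × 0.79 = 5.530
  c=8: 8 × 0.72 = 5.760
  c=9: 9 × 0.59 = 5.310
  c=10: 10 × 0.47 = 4.700
  c=11: 11 × 0.36 = 3.960
Maximum at c = 8 (5.760 recruits).

8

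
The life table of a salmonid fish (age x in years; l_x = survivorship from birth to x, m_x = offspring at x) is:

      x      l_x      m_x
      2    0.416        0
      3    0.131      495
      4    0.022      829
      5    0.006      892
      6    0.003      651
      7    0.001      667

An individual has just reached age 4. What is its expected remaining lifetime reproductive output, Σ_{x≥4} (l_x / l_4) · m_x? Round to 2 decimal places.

l_4 = 0.022. Conditional survival from age 4 to x is l_x / l_4.
  x=4: (0.022/0.022) × 829 = 829.0000
  x=5: (0.006/0.022) × 892 = 243.2727
  x=6: (0.003/0.022) × 651 = 88.7727
  x=7: (0.001/0.022) × 667 = 30.3182
Sum = 829.0000 + 243.2727 + 88.7727 + 30.3182 = 1191.3636

1191.36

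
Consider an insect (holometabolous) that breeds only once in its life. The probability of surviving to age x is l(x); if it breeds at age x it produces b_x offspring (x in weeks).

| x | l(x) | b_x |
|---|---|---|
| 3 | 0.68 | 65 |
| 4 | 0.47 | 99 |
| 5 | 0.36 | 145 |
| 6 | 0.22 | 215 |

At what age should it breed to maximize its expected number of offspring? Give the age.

Expected offspring if breeding at age x = l(x) × b_x:
  age 3: 0.68 × 65 = 44.200
  age 4: 0.47 × 99 = 46.530
  age 5: 0.36 × 145 = 52.200
  age 6: 0.22 × 215 = 47.300
Maximum at age 5 (52.200).

5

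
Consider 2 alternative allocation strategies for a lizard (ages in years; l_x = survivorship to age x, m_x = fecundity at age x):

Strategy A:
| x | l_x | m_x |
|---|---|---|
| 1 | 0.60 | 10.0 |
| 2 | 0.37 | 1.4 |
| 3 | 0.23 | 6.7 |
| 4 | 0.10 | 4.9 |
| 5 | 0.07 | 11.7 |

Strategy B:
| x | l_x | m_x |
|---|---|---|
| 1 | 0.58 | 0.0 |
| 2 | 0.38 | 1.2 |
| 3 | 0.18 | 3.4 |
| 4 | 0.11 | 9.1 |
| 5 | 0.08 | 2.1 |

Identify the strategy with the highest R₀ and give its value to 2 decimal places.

9.37

Strategy A: R₀ = 0.60×10.0 + 0.37×1.4 + 0.23×6.7 + 0.10×4.9 + 0.07×11.7 = 9.3680
Strategy B: R₀ = 0.58×0.0 + 0.38×1.2 + 0.18×3.4 + 0.11×9.1 + 0.08×2.1 = 2.2370
Highest R₀: strategy A with 9.3680.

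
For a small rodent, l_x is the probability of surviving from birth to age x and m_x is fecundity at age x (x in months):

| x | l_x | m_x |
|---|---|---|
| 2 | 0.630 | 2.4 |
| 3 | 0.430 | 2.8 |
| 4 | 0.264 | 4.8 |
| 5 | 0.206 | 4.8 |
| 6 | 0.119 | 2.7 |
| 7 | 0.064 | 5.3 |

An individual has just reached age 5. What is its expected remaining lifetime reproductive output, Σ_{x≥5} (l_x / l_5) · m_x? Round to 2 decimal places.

l_5 = 0.206. Conditional survival from age 5 to x is l_x / l_5.
  x=5: (0.206/0.206) × 4.8 = 4.8000
  x=6: (0.119/0.206) × 2.7 = 1.5597
  x=7: (0.064/0.206) × 5.3 = 1.6466
Sum = 4.8000 + 1.5597 + 1.6466 = 8.0063

8.01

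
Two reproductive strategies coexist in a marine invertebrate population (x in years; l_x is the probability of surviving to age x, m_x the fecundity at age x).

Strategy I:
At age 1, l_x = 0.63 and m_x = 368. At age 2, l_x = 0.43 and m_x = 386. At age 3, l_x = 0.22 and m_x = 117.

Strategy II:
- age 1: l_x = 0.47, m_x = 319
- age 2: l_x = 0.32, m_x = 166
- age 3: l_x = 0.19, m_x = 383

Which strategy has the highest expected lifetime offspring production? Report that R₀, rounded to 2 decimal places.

Strategy I: R₀ = 0.63×368 + 0.43×386 + 0.22×117 = 423.5600
Strategy II: R₀ = 0.47×319 + 0.32×166 + 0.19×383 = 275.8200
Highest R₀: strategy I with 423.5600.

423.56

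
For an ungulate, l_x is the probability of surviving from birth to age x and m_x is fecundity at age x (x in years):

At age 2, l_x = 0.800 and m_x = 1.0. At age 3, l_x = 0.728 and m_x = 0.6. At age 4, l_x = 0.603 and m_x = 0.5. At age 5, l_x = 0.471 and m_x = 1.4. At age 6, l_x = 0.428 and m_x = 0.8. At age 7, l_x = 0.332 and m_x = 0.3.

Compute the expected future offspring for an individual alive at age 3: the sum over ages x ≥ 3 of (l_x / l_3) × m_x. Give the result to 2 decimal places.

l_3 = 0.728. Conditional survival from age 3 to x is l_x / l_3.
  x=3: (0.728/0.728) × 0.6 = 0.6000
  x=4: (0.603/0.728) × 0.5 = 0.4141
  x=5: (0.471/0.728) × 1.4 = 0.9058
  x=6: (0.428/0.728) × 0.8 = 0.4703
  x=7: (0.332/0.728) × 0.3 = 0.1368
Sum = 0.6000 + 0.4141 + 0.9058 + 0.4703 + 0.1368 = 2.5271

2.53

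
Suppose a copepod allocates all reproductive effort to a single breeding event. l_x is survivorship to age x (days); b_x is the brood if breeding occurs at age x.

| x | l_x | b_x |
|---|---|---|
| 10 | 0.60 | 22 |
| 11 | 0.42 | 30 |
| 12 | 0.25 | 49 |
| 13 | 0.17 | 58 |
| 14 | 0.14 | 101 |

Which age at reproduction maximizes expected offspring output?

Expected offspring if breeding at age x = l_x × b_x:
  age 10: 0.60 × 22 = 13.200
  age 11: 0.42 × 30 = 12.600
  age 12: 0.25 × 49 = 12.250
  age 13: 0.17 × 58 = 9.860
  age 14: 0.14 × 101 = 14.140
Maximum at age 14 (14.140).

14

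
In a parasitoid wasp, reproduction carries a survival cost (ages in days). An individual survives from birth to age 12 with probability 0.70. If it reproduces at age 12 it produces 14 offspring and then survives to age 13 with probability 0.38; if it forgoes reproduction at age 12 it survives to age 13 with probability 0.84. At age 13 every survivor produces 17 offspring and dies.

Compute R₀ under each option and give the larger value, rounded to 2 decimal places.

breed at age 12: R₀ = 0.70 × (14 + 0.38 × 17) = 0.70 × 20.4600 = 14.3220
delay to age 13: R₀ = 0.70 × (0.84 × 17) = 0.70 × 14.2800 = 9.9960
Higher: breed at age 12 (14.3220).

14.32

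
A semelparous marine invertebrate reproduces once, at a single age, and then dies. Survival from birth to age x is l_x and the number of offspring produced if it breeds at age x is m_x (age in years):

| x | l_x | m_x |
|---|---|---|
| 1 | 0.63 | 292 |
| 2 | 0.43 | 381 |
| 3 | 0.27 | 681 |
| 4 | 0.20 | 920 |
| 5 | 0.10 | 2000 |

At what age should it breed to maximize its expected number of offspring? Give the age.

Expected offspring if breeding at age x = l_x × m_x:
  age 1: 0.63 × 292 = 183.960
  age 2: 0.43 × 381 = 163.830
  age 3: 0.27 × 681 = 183.870
  age 4: 0.20 × 920 = 184.000
  age 5: 0.10 × 2000 = 200.000
Maximum at age 5 (200.000).

5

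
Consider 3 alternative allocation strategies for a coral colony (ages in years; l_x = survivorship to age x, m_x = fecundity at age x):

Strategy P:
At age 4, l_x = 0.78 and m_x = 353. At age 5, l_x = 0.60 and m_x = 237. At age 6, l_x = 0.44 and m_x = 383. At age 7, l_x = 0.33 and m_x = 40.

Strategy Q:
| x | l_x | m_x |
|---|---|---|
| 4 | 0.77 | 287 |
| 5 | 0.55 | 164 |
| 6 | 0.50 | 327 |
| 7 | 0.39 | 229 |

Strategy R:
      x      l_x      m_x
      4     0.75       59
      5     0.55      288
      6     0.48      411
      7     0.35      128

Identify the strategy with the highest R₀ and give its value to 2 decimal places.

599.26

Strategy P: R₀ = 0.78×353 + 0.60×237 + 0.44×383 + 0.33×40 = 599.2600
Strategy Q: R₀ = 0.77×287 + 0.55×164 + 0.50×327 + 0.39×229 = 564.0000
Strategy R: R₀ = 0.75×59 + 0.55×288 + 0.48×411 + 0.35×128 = 444.7300
Highest R₀: strategy P with 599.2600.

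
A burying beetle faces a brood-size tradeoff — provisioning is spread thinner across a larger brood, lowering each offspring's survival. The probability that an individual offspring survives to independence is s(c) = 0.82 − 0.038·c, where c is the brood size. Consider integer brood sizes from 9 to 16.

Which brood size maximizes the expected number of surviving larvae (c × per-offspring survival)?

11

Expected surviving larvae = c × s(c):
  c=9: 9 × 0.478 = 4.302
  c=10: 10 × 0.440 = 4.400
  c=11: 11 × 0.402 = 4.422
  c=12: 12 × 0.364 = 4.368
  c=13: 13 × 0.326 = 4.238
  c=14: 14 × 0.288 = 4.032
  c=15: 15 × 0.250 = 3.750
  c=16: 16 × 0.212 = 3.392
Maximum at c = 11 (4.422 surviving larvae).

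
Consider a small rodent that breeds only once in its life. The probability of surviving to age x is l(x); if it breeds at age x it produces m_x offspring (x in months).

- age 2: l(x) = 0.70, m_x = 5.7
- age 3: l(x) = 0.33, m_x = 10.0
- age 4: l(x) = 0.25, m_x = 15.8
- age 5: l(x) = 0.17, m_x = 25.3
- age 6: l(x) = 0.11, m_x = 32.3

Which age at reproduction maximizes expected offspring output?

5

Expected offspring if breeding at age x = l(x) × m_x:
  age 2: 0.70 × 5.7 = 3.990
  age 3: 0.33 × 10.0 = 3.300
  age 4: 0.25 × 15.8 = 3.950
  age 5: 0.17 × 25.3 = 4.301
  age 6: 0.11 × 32.3 = 3.553
Maximum at age 5 (4.301).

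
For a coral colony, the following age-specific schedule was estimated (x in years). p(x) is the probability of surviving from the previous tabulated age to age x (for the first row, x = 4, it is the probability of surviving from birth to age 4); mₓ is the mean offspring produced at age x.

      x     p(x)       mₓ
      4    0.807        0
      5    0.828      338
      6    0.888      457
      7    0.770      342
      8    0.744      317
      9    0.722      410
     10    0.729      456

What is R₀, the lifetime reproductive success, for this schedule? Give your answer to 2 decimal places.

943.23

Survivorship from birth: l_x = p_4·p_5·…·p_x.
  l_4 = 0.80700
  l_5 = 0.66820
  l_6 = 0.59336
  l_7 = 0.45689
  l_8 = 0.33992
  l_9 = 0.24542
  l_10 = 0.17891
R₀ = Σ l_x mₓ:
  age 4: 0.80700 × 0 = 0.0000
  age 5: 0.66820 × 338 = 225.8516
  age 6: 0.59336 × 457 = 271.1655
  age 7: 0.45689 × 342 = 156.2564
  age 8: 0.33992 × 317 = 107.7546
  age 9: 0.24542 × 410 = 100.6222
  age 10: 0.17891 × 456 = 81.5830
R₀ = 0.0000 + 225.8516 + 271.1655 + 156.2564 + 107.7546 + 100.6222 + 81.5830 = 943.2333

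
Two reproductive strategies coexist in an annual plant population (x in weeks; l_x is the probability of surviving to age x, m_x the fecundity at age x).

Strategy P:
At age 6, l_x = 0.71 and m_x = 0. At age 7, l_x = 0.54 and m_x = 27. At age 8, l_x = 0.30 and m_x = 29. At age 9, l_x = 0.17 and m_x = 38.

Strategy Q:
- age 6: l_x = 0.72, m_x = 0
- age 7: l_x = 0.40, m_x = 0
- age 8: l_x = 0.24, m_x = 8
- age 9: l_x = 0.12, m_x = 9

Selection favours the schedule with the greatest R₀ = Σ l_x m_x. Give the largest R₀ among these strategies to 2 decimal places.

29.74

Strategy P: R₀ = 0.71×0 + 0.54×27 + 0.30×29 + 0.17×38 = 29.7400
Strategy Q: R₀ = 0.72×0 + 0.40×0 + 0.24×8 + 0.12×9 = 3.0000
Highest R₀: strategy P with 29.7400.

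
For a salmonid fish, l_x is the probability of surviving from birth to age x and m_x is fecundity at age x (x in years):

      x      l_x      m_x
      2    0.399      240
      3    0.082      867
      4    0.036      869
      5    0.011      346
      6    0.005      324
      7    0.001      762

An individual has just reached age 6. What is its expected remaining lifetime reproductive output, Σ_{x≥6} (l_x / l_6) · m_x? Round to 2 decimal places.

476.40

l_6 = 0.005. Conditional survival from age 6 to x is l_x / l_6.
  x=6: (0.005/0.005) × 324 = 324.0000
  x=7: (0.001/0.005) × 762 = 152.4000
Sum = 324.0000 + 152.4000 = 476.4000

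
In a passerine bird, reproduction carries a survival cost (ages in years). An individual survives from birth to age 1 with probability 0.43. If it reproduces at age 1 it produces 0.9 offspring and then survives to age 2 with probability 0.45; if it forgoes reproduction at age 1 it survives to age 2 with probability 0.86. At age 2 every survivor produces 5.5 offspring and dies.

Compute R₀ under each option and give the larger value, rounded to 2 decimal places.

breed at age 1: R₀ = 0.43 × (0.9 + 0.45 × 5.5) = 0.43 × 3.3750 = 1.4512
delay to age 2: R₀ = 0.43 × (0.86 × 5.5) = 0.43 × 4.7300 = 2.0339
Higher: delay to age 2 (2.0339).

2.03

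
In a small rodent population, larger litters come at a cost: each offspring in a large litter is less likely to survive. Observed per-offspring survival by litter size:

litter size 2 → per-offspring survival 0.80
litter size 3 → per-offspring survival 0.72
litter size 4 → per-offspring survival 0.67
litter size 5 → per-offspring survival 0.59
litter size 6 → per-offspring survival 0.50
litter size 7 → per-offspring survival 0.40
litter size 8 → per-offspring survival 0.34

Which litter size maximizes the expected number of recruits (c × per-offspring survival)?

6

Expected recruits = c × s(c):
  c=2: 2 × 0.80 = 1.600
  c=3: 3 × 0.72 = 2.160
  c=4: 4 × 0.67 = 2.680
  c=5: 5 × 0.59 = 2.950
  c=6: 6 × 0.50 = 3.000
  c=7: 7 × 0.40 = 2.800
  c=8: 8 × 0.34 = 2.720
Maximum at c = 6 (3.000 recruits).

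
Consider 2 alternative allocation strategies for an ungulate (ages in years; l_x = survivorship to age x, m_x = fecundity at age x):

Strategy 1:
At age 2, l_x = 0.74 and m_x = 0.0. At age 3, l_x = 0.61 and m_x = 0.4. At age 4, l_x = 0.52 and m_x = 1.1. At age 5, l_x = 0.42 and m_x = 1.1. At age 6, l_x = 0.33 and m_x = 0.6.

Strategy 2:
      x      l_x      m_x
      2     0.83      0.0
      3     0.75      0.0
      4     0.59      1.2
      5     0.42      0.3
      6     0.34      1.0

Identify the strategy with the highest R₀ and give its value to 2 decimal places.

Strategy 1: R₀ = 0.74×0.0 + 0.61×0.4 + 0.52×1.1 + 0.42×1.1 + 0.33×0.6 = 1.4760
Strategy 2: R₀ = 0.83×0.0 + 0.75×0.0 + 0.59×1.2 + 0.42×0.3 + 0.34×1.0 = 1.1740
Highest R₀: strategy 1 with 1.4760.

1.48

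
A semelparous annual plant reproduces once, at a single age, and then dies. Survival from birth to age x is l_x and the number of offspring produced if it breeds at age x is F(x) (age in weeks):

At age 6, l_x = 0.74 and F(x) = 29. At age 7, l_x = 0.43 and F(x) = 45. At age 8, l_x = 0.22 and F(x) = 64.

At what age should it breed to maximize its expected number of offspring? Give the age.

6

Expected offspring if breeding at age x = l_x × F(x):
  age 6: 0.74 × 29 = 21.460
  age 7: 0.43 × 45 = 19.350
  age 8: 0.22 × 64 = 14.080
Maximum at age 6 (21.460).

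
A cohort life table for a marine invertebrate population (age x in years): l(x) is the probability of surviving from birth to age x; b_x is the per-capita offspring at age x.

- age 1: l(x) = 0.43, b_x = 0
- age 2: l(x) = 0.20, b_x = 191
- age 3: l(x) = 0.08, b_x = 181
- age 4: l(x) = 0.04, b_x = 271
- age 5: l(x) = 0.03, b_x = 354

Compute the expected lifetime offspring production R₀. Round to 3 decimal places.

74.140

R₀ = Σ l(x) b_x:
  age 1: 0.43 × 0 = 0.0000
  age 2: 0.20 × 191 = 38.2000
  age 3: 0.08 × 181 = 14.4800
  age 4: 0.04 × 271 = 10.8400
  age 5: 0.03 × 354 = 10.6200
R₀ = 0.0000 + 38.2000 + 14.4800 + 10.8400 + 10.6200 = 74.1400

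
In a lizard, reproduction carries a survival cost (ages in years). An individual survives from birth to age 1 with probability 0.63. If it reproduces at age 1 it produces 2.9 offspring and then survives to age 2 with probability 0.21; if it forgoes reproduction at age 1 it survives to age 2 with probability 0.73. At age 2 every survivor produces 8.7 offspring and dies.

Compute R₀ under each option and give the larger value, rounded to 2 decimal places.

4.00

breed at age 1: R₀ = 0.63 × (2.9 + 0.21 × 8.7) = 0.63 × 4.7270 = 2.9780
delay to age 2: R₀ = 0.63 × (0.73 × 8.7) = 0.63 × 6.3510 = 4.0011
Higher: delay to age 2 (4.0011).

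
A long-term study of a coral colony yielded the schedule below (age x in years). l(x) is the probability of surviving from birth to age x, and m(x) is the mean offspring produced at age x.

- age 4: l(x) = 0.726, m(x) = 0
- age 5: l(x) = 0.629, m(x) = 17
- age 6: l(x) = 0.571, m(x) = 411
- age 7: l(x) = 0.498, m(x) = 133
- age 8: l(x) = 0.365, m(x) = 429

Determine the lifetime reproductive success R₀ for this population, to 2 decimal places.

R₀ = Σ l(x) m(x):
  age 4: 0.726 × 0 = 0.0000
  age 5: 0.629 × 17 = 10.6930
  age 6: 0.571 × 411 = 234.6810
  age 7: 0.498 × 133 = 66.2340
  age 8: 0.365 × 429 = 156.5850
R₀ = 0.0000 + 10.6930 + 234.6810 + 66.2340 + 156.5850 = 468.1930

468.19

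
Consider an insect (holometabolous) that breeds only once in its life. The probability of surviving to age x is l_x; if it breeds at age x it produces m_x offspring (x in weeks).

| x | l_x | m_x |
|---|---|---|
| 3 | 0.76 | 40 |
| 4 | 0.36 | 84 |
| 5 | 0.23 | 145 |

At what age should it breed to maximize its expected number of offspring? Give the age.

Expected offspring if breeding at age x = l_x × m_x:
  age 3: 0.76 × 40 = 30.400
  age 4: 0.36 × 84 = 30.240
  age 5: 0.23 × 145 = 33.350
Maximum at age 5 (33.350).

5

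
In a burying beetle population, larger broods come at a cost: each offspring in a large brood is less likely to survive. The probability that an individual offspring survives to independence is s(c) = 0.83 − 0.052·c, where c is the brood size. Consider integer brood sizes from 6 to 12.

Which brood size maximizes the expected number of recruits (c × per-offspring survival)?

8

Expected recruits = c × s(c):
  c=6: 6 × 0.518 = 3.108
  c=7: 7 × 0.466 = 3.262
  c=8: 8 × 0.414 = 3.312
  c=9: 9 × 0.362 = 3.258
  c=10: 10 × 0.310 = 3.100
  c=11: 11 × 0.258 = 2.838
  c=12: 12 × 0.206 = 2.472
Maximum at c = 8 (3.312 recruits).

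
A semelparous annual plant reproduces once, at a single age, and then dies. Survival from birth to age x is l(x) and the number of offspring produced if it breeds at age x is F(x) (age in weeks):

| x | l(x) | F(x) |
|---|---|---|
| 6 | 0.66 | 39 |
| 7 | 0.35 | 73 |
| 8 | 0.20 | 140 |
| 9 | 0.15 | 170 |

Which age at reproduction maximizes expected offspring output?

Expected offspring if breeding at age x = l(x) × F(x):
  age 6: 0.66 × 39 = 25.740
  age 7: 0.35 × 73 = 25.550
  age 8: 0.20 × 140 = 28.000
  age 9: 0.15 × 170 = 25.500
Maximum at age 8 (28.000).

8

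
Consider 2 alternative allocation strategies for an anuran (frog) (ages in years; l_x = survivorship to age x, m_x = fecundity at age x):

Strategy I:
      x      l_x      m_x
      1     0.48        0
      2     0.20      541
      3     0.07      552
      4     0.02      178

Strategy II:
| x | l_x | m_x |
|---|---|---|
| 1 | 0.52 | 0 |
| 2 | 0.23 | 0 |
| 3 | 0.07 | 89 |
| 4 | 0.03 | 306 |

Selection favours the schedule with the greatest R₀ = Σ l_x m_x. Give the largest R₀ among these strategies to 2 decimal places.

150.40

Strategy I: R₀ = 0.48×0 + 0.20×541 + 0.07×552 + 0.02×178 = 150.4000
Strategy II: R₀ = 0.52×0 + 0.23×0 + 0.07×89 + 0.03×306 = 15.4100
Highest R₀: strategy I with 150.4000.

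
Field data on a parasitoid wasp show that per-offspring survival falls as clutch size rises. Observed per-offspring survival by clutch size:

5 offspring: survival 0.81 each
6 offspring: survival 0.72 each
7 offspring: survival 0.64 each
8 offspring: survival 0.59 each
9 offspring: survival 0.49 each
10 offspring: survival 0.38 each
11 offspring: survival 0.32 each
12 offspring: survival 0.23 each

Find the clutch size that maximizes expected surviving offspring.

8

Expected surviving offspring = c × s(c):
  c=5: 5 × 0.81 = 4.050
  c=6: 6 × 0.72 = 4.320
  c=7: 7 × 0.64 = 4.480
  c=8: 8 × 0.59 = 4.720
  c=9: 9 × 0.49 = 4.410
  c=10: 10 × 0.38 = 3.800
  c=11: 11 × 0.32 = 3.520
  c=12: 12 × 0.23 = 2.760
Maximum at c = 8 (4.720 surviving offspring).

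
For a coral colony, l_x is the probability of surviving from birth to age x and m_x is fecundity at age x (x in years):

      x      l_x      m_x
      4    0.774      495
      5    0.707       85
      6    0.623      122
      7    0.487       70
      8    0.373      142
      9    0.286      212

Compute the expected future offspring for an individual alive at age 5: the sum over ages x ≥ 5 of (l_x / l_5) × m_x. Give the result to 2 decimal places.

401.40

l_5 = 0.707. Conditional survival from age 5 to x is l_x / l_5.
  x=5: (0.707/0.707) × 85 = 85.0000
  x=6: (0.623/0.707) × 122 = 107.5050
  x=7: (0.487/0.707) × 70 = 48.2178
  x=8: (0.373/0.707) × 142 = 74.9165
  x=9: (0.286/0.707) × 212 = 85.7595
Sum = 85.0000 + 107.5050 + 48.2178 + 74.9165 + 85.7595 = 401.3989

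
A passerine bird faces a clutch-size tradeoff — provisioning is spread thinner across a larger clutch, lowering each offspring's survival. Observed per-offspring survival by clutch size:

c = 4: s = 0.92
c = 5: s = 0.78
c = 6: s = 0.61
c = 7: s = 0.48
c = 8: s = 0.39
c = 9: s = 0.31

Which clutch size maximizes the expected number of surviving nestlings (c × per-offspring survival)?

Expected surviving nestlings = c × s(c):
  c=4: 4 × 0.92 = 3.680
  c=5: 5 × 0.78 = 3.900
  c=6: 6 × 0.61 = 3.660
  c=7: 7 × 0.48 = 3.360
  c=8: 8 × 0.39 = 3.120
  c=9: 9 × 0.31 = 2.790
Maximum at c = 5 (3.900 surviving nestlings).

5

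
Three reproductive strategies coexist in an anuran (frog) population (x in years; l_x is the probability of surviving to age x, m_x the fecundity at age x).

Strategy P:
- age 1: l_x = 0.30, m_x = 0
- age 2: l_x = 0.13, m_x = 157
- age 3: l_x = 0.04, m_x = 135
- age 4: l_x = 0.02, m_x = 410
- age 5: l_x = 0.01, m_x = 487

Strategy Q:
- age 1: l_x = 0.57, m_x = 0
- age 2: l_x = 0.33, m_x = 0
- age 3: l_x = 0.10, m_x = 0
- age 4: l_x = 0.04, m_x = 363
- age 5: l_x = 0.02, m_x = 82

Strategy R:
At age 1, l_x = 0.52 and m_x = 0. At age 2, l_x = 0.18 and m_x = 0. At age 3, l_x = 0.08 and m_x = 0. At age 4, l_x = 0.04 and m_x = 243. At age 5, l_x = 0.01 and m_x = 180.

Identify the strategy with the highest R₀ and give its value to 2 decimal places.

38.88

Strategy P: R₀ = 0.30×0 + 0.13×157 + 0.04×135 + 0.02×410 + 0.01×487 = 38.8800
Strategy Q: R₀ = 0.57×0 + 0.33×0 + 0.10×0 + 0.04×363 + 0.02×82 = 16.1600
Strategy R: R₀ = 0.52×0 + 0.18×0 + 0.08×0 + 0.04×243 + 0.01×180 = 11.5200
Highest R₀: strategy P with 38.8800.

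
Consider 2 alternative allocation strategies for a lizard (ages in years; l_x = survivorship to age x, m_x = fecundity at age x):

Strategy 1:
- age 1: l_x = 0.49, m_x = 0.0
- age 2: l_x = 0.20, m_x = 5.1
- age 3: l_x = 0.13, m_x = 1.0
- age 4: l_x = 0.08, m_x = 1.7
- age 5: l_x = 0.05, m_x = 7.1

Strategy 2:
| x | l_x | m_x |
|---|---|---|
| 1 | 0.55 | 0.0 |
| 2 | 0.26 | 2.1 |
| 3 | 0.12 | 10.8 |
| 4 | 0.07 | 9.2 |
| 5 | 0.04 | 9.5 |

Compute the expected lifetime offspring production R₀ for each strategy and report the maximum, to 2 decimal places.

Strategy 1: R₀ = 0.49×0.0 + 0.20×5.1 + 0.13×1.0 + 0.08×1.7 + 0.05×7.1 = 1.6410
Strategy 2: R₀ = 0.55×0.0 + 0.26×2.1 + 0.12×10.8 + 0.07×9.2 + 0.04×9.5 = 2.8660
Highest R₀: strategy 2 with 2.8660.

2.87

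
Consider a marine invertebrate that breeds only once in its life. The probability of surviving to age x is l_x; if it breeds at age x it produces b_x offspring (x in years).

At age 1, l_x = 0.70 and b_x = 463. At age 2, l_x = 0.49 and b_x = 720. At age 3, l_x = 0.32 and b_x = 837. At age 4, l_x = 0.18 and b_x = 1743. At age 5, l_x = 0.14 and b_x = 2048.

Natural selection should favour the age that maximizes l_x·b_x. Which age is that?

2

Expected offspring if breeding at age x = l_x × b_x:
  age 1: 0.70 × 463 = 324.100
  age 2: 0.49 × 720 = 352.800
  age 3: 0.32 × 837 = 267.840
  age 4: 0.18 × 1743 = 313.740
  age 5: 0.14 × 2048 = 286.720
Maximum at age 2 (352.800).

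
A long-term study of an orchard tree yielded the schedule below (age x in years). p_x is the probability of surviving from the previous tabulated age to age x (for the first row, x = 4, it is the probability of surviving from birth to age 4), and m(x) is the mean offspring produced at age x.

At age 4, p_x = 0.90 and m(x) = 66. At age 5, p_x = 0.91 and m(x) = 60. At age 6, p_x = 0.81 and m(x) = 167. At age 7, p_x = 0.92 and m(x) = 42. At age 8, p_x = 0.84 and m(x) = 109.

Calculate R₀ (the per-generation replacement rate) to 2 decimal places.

Survivorship from birth: l_x = p_4·p_5·…·p_x.
  l_4 = 0.90000
  l_5 = 0.81900
  l_6 = 0.66339
  l_7 = 0.61032
  l_8 = 0.51267
R₀ = Σ l_x m(x):
  age 4: 0.90000 × 66 = 59.4000
  age 5: 0.81900 × 60 = 49.1400
  age 6: 0.66339 × 167 = 110.7861
  age 7: 0.61032 × 42 = 25.6334
  age 8: 0.51267 × 109 = 55.8810
R₀ = 59.4000 + 49.1400 + 110.7861 + 25.6334 + 55.8810 = 300.8406

300.84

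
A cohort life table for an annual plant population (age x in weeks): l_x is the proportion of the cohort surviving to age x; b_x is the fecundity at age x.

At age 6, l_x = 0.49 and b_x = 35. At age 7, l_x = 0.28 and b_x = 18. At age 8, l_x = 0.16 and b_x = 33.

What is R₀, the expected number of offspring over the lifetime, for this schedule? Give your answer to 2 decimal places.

27.47

R₀ = Σ l_x b_x:
  age 6: 0.49 × 35 = 17.1500
  age 7: 0.28 × 18 = 5.0400
  age 8: 0.16 × 33 = 5.2800
R₀ = 17.1500 + 5.0400 + 5.2800 = 27.4700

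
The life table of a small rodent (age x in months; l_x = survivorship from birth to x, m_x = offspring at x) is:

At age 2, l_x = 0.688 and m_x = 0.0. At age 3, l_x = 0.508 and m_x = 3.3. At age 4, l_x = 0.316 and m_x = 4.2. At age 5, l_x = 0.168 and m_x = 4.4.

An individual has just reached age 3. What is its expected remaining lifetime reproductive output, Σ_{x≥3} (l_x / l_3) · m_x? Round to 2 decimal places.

l_3 = 0.508. Conditional survival from age 3 to x is l_x / l_3.
  x=3: (0.508/0.508) × 3.3 = 3.3000
  x=4: (0.316/0.508) × 4.2 = 2.6126
  x=5: (0.168/0.508) × 4.4 = 1.4551
Sum = 3.3000 + 2.6126 + 1.4551 = 7.3677

7.37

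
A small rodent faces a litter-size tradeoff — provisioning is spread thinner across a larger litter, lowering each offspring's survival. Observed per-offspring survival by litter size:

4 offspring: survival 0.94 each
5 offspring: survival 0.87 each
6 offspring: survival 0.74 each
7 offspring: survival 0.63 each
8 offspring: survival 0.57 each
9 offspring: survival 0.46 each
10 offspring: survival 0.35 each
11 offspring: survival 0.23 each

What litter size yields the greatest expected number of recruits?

Expected recruits = c × s(c):
  c=4: 4 × 0.94 = 3.760
  c=5: 5 × 0.87 = 4.350
  c=6: 6 × 0.74 = 4.440
  c=7: 7 × 0.63 = 4.410
  c=8: 8 × 0.57 = 4.560
  c=9: 9 × 0.46 = 4.140
  c=10: 10 × 0.35 = 3.500
  c=11: 11 × 0.23 = 2.530
Maximum at c = 8 (4.560 recruits).

8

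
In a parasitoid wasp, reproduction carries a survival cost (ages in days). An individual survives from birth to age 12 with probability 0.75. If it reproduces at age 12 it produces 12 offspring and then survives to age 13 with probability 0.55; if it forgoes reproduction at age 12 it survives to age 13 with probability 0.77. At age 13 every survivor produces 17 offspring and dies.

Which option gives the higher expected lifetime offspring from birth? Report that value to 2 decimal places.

breed at age 12: R₀ = 0.75 × (12 + 0.55 × 17) = 0.75 × 21.3500 = 16.0125
delay to age 13: R₀ = 0.75 × (0.77 × 17) = 0.75 × 13.0900 = 9.8175
Higher: breed at age 12 (16.0125).

16.01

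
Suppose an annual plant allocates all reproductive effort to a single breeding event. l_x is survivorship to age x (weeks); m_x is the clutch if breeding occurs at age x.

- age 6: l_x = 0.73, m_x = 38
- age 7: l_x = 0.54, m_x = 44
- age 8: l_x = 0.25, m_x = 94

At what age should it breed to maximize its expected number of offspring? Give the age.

Expected offspring if breeding at age x = l_x × m_x:
  age 6: 0.73 × 38 = 27.740
  age 7: 0.54 × 44 = 23.760
  age 8: 0.25 × 94 = 23.500
Maximum at age 6 (27.740).

6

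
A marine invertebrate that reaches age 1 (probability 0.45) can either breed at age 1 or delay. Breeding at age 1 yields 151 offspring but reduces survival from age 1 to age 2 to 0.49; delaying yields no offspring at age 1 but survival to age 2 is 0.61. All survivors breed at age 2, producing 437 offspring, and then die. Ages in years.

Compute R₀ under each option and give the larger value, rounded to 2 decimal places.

164.31

breed at age 1: R₀ = 0.45 × (151 + 0.49 × 437) = 0.45 × 365.1300 = 164.3085
delay to age 2: R₀ = 0.45 × (0.61 × 437) = 0.45 × 266.5700 = 119.9565
Higher: breed at age 1 (164.3085).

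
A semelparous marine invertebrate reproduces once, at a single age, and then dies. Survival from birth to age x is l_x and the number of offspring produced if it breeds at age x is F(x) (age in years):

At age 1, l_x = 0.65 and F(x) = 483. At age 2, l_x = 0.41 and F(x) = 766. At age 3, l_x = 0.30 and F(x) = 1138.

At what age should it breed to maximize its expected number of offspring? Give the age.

3

Expected offspring if breeding at age x = l_x × F(x):
  age 1: 0.65 × 483 = 313.950
  age 2: 0.41 × 766 = 314.060
  age 3: 0.30 × 1138 = 341.400
Maximum at age 3 (341.400).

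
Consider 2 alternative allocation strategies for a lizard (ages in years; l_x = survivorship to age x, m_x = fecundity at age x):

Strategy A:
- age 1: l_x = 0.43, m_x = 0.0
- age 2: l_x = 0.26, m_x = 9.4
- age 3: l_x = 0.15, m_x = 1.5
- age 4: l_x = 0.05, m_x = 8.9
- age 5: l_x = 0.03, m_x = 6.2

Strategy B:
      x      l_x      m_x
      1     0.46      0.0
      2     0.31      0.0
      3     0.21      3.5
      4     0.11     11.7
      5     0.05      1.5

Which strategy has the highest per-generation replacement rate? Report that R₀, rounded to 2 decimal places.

3.30

Strategy A: R₀ = 0.43×0.0 + 0.26×9.4 + 0.15×1.5 + 0.05×8.9 + 0.03×6.2 = 3.3000
Strategy B: R₀ = 0.46×0.0 + 0.31×0.0 + 0.21×3.5 + 0.11×11.7 + 0.05×1.5 = 2.0970
Highest R₀: strategy A with 3.3000.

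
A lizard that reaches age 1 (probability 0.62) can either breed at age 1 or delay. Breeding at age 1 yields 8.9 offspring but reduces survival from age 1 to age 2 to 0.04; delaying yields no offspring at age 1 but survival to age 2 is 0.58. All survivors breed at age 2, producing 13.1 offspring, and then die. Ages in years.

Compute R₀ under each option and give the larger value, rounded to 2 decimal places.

breed at age 1: R₀ = 0.62 × (8.9 + 0.04 × 13.1) = 0.62 × 9.4240 = 5.8429
delay to age 2: R₀ = 0.62 × (0.58 × 13.1) = 0.62 × 7.5980 = 4.7108
Higher: breed at age 1 (5.8429).

5.84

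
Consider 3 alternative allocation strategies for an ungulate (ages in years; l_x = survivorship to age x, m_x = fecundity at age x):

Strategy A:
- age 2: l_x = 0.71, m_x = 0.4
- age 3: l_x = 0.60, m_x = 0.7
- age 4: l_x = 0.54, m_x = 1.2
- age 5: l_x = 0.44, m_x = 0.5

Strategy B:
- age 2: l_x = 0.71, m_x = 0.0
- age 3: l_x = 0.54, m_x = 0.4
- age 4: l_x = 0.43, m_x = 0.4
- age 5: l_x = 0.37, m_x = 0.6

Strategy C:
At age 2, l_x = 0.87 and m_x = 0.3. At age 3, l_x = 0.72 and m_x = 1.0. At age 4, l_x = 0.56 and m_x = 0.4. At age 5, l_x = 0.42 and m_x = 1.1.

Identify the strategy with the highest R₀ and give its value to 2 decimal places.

Strategy A: R₀ = 0.71×0.4 + 0.60×0.7 + 0.54×1.2 + 0.44×0.5 = 1.5720
Strategy B: R₀ = 0.71×0.0 + 0.54×0.4 + 0.43×0.4 + 0.37×0.6 = 0.6100
Strategy C: R₀ = 0.87×0.3 + 0.72×1.0 + 0.56×0.4 + 0.42×1.1 = 1.6670
Highest R₀: strategy C with 1.6670.

1.67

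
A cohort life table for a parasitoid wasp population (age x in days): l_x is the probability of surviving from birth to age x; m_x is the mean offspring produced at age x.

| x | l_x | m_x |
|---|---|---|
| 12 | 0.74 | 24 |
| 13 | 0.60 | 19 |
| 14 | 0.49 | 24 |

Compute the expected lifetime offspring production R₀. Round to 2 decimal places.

R₀ = Σ l_x m_x:
  age 12: 0.74 × 24 = 17.7600
  age 13: 0.60 × 19 = 11.4000
  age 14: 0.49 × 24 = 11.7600
R₀ = 17.7600 + 11.4000 + 11.7600 = 40.9200

40.92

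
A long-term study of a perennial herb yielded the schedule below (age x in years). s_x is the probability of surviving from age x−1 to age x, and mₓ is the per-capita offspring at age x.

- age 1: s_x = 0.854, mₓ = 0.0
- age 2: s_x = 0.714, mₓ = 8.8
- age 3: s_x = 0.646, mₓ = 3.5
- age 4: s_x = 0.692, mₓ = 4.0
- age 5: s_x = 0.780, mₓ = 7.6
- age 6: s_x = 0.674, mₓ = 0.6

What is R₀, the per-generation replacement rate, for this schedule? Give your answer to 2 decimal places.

Survivorship from birth: l_x = s_1·s_2·…·s_x.
  l_1 = 0.85400
  l_2 = 0.60976
  l_3 = 0.39390
  l_4 = 0.27258
  l_5 = 0.21261
  l_6 = 0.14330
R₀ = Σ l_x mₓ:
  age 1: 0.85400 × 0.0 = 0.0000
  age 2: 0.60976 × 8.8 = 5.3659
  age 3: 0.39390 × 3.5 = 1.3786
  age 4: 0.27258 × 4.0 = 1.0903
  age 5: 0.21261 × 7.6 = 1.6158
  age 6: 0.14330 × 0.6 = 0.0860
R₀ = 0.0000 + 5.3659 + 1.3786 + 1.0903 + 1.6158 + 0.0860 = 9.5367

9.54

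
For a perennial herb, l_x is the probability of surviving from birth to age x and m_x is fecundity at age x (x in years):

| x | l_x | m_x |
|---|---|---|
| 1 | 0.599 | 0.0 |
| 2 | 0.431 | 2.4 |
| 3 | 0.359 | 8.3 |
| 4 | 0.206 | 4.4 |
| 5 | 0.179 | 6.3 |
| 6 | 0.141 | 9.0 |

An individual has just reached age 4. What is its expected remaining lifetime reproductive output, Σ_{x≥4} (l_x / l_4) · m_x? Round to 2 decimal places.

l_4 = 0.206. Conditional survival from age 4 to x is l_x / l_4.
  x=4: (0.206/0.206) × 4.4 = 4.4000
  x=5: (0.179/0.206) × 6.3 = 5.4743
  x=6: (0.141/0.206) × 9.0 = 6.1602
Sum = 4.4000 + 5.4743 + 6.1602 = 16.0345

16.03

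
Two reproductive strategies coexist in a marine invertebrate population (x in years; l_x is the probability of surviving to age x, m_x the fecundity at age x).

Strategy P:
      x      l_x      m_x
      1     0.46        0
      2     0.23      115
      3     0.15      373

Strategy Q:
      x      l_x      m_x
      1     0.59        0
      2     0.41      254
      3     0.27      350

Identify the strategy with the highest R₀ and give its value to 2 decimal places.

198.64

Strategy P: R₀ = 0.46×0 + 0.23×115 + 0.15×373 = 82.4000
Strategy Q: R₀ = 0.59×0 + 0.41×254 + 0.27×350 = 198.6400
Highest R₀: strategy Q with 198.6400.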